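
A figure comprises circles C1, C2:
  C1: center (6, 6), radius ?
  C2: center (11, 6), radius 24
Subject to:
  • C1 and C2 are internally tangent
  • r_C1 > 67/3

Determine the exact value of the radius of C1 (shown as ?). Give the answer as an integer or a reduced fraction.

1. [int C1,C2]  r_C1² − 48r_C1 + 551 = 0  ⇒  r_C1 = 19 or 29
2. given r_C1 > 67/3: keep 29

29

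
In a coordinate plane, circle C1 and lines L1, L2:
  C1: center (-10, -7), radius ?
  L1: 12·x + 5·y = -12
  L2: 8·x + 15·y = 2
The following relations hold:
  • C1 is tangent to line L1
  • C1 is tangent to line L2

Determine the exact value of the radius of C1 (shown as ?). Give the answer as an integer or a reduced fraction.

11

1. [C1‖L1]  r_C1² − 121 = 0  ⇒  r_C1 = 11 (r>0 drops 1)
2. [C1‖L2]  r_C1² − 121 = 0  ⇒  r_C1 = 11 (r>0 drops 1)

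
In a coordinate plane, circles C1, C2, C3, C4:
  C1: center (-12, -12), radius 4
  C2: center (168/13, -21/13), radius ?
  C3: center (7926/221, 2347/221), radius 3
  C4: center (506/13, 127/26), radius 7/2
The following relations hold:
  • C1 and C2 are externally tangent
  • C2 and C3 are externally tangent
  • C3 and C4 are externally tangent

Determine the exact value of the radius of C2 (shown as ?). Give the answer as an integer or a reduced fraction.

23

1. [ext C1·C2]  r_C2² + 8r_C2 − 713 = 0  ⇒  r_C2 = 23 (r>0 drops 1)
2. [ext C2·C3]  r_C2² + 6r_C2 − 667 = 0  ⇒  r_C2 = 23 (r>0 drops 1)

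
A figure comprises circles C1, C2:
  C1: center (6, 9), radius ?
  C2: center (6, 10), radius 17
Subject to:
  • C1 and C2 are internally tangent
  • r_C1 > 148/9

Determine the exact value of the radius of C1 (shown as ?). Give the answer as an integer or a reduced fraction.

18

1. [int C1,C2]  r_C1² − 34r_C1 + 288 = 0  ⇒  r_C1 = 16 or 18
2. given r_C1 > 148/9: keep 18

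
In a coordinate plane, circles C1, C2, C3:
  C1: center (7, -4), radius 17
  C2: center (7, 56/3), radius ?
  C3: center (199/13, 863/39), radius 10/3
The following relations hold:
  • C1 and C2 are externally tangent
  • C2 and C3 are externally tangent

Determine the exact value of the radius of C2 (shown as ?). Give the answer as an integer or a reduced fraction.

17/3

1. [ext C1·C2]  r_C2² + 34r_C2 − 2023/9 = 0  ⇒  r_C2 = 17/3 (r>0 drops 1)
2. [ext C2·C3]  r_C2² + (20/3)r_C2 − 629/9 = 0  ⇒  r_C2 = 17/3 (r>0 drops 1)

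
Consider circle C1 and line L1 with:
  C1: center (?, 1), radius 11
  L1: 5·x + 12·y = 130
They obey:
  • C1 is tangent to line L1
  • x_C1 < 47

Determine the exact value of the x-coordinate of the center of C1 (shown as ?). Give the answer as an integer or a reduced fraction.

1. [C1‖L1]  x_C1² − (236/5)x_C1 − 261 = 0  ⇒  x_C1 = -5 or 261/5
2. given x_C1 < 47: keep -5

-5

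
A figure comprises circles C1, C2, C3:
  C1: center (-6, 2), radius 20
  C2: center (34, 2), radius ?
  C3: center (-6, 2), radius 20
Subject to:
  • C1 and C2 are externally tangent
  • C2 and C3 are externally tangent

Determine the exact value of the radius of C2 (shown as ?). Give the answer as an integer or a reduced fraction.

20

1. [ext C1·C2]  r_C2² + 40r_C2 − 1200 = 0  ⇒  r_C2 = 20 (r>0 drops 1)
2. [ext C2·C3]  r_C2² + 40r_C2 − 1200 = 0  ⇒  r_C2 = 20 (r>0 drops 1)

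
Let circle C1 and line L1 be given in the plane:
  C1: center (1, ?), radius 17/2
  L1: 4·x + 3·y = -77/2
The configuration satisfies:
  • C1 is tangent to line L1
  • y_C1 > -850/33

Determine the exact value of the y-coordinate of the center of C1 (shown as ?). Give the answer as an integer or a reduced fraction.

0

1. [C1‖L1]  y_C1² + (85/3)y_C1 = 0  ⇒  y_C1 = -85/3 or 0
2. given y_C1 > -850/33: keep 0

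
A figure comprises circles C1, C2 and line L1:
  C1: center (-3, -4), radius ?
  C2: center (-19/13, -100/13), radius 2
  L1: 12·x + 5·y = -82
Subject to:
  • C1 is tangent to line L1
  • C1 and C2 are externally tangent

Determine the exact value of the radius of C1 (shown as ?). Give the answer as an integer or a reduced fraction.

2

1. [C1‖L1]  r_C1² − 4 = 0  ⇒  r_C1 = 2 (r>0 drops 1)
2. [ext C1·C2]  r_C1² + 4r_C1 − 12 = 0  ⇒  r_C1 = 2 (r>0 drops 1)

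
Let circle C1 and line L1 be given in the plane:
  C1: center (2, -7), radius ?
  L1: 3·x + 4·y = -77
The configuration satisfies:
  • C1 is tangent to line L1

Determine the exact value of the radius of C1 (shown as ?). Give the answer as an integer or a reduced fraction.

1. [C1‖L1]  r_C1² − 121 = 0  ⇒  r_C1 = 11 (r>0 drops 1)

11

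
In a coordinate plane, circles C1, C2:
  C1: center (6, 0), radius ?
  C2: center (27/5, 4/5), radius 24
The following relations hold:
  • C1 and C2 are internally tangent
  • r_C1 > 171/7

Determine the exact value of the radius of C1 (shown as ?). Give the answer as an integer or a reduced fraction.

25

1. [int C1,C2]  r_C1² − 48r_C1 + 575 = 0  ⇒  r_C1 = 23 or 25
2. given r_C1 > 171/7: keep 25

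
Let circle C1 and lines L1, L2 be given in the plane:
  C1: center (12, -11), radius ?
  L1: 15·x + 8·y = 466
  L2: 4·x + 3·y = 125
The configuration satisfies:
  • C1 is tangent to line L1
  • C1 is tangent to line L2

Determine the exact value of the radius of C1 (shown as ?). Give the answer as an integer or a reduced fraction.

1. [C1‖L1]  r_C1² − 484 = 0  ⇒  r_C1 = 22 (r>0 drops 1)
2. [C1‖L2]  r_C1² − 484 = 0  ⇒  r_C1 = 22 (r>0 drops 1)

22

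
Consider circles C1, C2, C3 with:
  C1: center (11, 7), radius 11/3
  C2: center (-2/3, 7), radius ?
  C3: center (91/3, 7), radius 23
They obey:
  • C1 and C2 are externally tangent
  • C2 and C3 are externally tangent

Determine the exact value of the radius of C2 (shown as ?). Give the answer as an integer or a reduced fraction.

1. [ext C1·C2]  r_C2² + (22/3)r_C2 − 368/3 = 0  ⇒  r_C2 = 8 (r>0 drops 1)
2. [ext C2·C3]  r_C2² + 46r_C2 − 432 = 0  ⇒  r_C2 = 8 (r>0 drops 1)

8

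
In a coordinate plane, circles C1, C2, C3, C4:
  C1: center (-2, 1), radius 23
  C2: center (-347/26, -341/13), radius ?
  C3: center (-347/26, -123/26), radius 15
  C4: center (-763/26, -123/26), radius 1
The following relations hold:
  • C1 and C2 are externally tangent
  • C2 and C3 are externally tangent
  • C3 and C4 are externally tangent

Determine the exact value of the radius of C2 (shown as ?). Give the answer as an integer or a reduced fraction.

1. [ext C1·C2]  r_C2² + 46r_C2 − 1365/4 = 0  ⇒  r_C2 = 13/2 (r>0 drops 1)
2. [ext C2·C3]  r_C2² + 30r_C2 − 949/4 = 0  ⇒  r_C2 = 13/2 (r>0 drops 1)

13/2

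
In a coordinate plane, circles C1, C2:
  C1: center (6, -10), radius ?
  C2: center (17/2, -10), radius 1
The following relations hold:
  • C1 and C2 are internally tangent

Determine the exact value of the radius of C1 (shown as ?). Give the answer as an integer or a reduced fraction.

7/2

1. [int C1,C2]  r_C1² − 2r_C1 − 21/4 = 0  ⇒  r_C1 = 7/2 (r>0 drops 1)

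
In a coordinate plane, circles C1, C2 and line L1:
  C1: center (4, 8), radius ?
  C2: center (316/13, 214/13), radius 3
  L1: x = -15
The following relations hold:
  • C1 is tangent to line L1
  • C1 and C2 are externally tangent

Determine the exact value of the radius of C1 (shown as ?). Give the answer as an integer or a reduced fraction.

19

1. [C1‖L1]  r_C1² − 361 = 0  ⇒  r_C1 = 19 (r>0 drops 1)
2. [ext C1·C2]  r_C1² + 6r_C1 − 475 = 0  ⇒  r_C1 = 19 (r>0 drops 1)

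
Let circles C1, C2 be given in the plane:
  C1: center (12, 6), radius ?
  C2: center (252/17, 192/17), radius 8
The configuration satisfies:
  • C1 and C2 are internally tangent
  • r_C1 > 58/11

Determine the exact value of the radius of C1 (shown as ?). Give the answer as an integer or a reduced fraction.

1. [int C1,C2]  r_C1² − 16r_C1 + 28 = 0  ⇒  r_C1 = 2 or 14
2. given r_C1 > 58/11: keep 14

14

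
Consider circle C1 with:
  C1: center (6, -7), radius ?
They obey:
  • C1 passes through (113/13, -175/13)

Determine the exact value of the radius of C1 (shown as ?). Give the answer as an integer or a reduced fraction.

1. [C1∋P]  r_C1² − 49 = 0  ⇒  r_C1 = 7 (r>0 drops 1)

7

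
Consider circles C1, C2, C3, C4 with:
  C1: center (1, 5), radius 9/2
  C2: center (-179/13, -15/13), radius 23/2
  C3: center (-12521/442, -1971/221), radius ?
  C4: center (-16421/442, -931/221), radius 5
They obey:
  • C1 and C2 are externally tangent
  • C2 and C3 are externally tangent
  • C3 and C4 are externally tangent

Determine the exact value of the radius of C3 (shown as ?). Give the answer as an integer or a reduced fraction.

1. [ext C2·C3]  r_C3² + 23r_C3 − 140 = 0  ⇒  r_C3 = 5 (r>0 drops 1)
2. [ext C3·C4]  r_C3² + 10r_C3 − 75 = 0  ⇒  r_C3 = 5 (r>0 drops 1)

5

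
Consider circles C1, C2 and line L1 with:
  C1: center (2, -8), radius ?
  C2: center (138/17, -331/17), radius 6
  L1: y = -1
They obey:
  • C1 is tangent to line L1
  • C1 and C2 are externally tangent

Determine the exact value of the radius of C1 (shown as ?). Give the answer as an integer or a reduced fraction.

7

1. [C1‖L1]  r_C1² − 49 = 0  ⇒  r_C1 = 7 (r>0 drops 1)
2. [ext C1·C2]  r_C1² + 12r_C1 − 133 = 0  ⇒  r_C1 = 7 (r>0 drops 1)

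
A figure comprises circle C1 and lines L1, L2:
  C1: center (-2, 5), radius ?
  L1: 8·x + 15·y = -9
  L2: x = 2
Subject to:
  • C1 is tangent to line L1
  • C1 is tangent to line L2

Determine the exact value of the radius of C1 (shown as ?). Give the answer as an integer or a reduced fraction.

4

1. [C1‖L1]  r_C1² − 16 = 0  ⇒  r_C1 = 4 (r>0 drops 1)
2. [C1‖L2]  r_C1² − 16 = 0  ⇒  r_C1 = 4 (r>0 drops 1)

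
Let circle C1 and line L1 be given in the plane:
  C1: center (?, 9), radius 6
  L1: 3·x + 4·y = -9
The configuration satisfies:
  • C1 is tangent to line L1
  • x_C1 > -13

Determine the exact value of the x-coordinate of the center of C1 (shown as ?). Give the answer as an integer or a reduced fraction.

1. [C1‖L1]  x_C1² + 30x_C1 + 125 = 0  ⇒  x_C1 = -25 or -5
2. given x_C1 > -13: keep -5

-5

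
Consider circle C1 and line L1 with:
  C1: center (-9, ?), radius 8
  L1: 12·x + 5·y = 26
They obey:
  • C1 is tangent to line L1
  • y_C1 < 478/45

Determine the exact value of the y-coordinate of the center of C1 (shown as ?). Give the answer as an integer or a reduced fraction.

1. [C1‖L1]  y_C1² − (268/5)y_C1 + 1428/5 = 0  ⇒  y_C1 = 6 or 238/5
2. given y_C1 < 478/45: keep 6

6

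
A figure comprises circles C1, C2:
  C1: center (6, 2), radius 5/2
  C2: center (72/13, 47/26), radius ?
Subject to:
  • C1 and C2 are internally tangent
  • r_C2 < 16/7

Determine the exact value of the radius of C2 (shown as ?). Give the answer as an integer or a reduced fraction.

1. [int C1,C2]  r_C2² − 5r_C2 + 6 = 0  ⇒  r_C2 = 2 or 3
2. given r_C2 < 16/7: keep 2

2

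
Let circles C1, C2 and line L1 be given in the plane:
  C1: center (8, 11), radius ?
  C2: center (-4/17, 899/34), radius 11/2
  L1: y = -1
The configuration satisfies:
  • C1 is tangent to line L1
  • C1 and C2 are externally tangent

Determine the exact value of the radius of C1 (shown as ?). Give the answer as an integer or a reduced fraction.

12

1. [C1‖L1]  r_C1² − 144 = 0  ⇒  r_C1 = 12 (r>0 drops 1)
2. [ext C1·C2]  r_C1² + 11r_C1 − 276 = 0  ⇒  r_C1 = 12 (r>0 drops 1)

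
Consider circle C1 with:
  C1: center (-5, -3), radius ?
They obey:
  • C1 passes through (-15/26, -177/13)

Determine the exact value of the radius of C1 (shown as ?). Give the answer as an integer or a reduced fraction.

23/2

1. [C1∋P]  r_C1² − 529/4 = 0  ⇒  r_C1 = 23/2 (r>0 drops 1)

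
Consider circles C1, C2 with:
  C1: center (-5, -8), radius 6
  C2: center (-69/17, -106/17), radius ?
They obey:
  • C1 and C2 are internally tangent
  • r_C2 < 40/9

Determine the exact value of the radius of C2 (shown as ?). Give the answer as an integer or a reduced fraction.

1. [int C1,C2]  r_C2² − 12r_C2 + 32 = 0  ⇒  r_C2 = 4 or 8
2. given r_C2 < 40/9: keep 4

4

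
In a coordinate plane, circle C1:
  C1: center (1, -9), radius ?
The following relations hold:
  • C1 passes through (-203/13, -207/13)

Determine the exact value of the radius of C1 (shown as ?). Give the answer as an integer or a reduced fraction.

1. [C1∋P]  r_C1² − 324 = 0  ⇒  r_C1 = 18 (r>0 drops 1)

18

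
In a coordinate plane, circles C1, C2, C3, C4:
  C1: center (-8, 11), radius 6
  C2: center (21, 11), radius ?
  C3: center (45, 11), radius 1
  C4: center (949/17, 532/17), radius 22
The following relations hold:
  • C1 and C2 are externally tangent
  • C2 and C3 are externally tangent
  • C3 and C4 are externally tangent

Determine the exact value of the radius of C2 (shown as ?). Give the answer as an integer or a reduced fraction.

1. [ext C1·C2]  r_C2² + 12r_C2 − 805 = 0  ⇒  r_C2 = 23 (r>0 drops 1)
2. [ext C2·C3]  r_C2² + 2r_C2 − 575 = 0  ⇒  r_C2 = 23 (r>0 drops 1)

23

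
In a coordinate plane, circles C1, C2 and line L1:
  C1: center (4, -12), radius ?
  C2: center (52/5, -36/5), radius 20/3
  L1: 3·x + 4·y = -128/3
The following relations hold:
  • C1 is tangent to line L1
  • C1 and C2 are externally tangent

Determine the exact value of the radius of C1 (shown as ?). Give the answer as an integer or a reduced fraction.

4/3

1. [C1‖L1]  r_C1² − 16/9 = 0  ⇒  r_C1 = 4/3 (r>0 drops 1)
2. [ext C1·C2]  r_C1² + (40/3)r_C1 − 176/9 = 0  ⇒  r_C1 = 4/3 (r>0 drops 1)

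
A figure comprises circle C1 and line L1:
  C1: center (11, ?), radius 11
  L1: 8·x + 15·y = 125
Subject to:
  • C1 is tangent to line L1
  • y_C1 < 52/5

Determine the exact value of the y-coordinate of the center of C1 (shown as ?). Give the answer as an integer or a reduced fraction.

-10

1. [C1‖L1]  y_C1² − (74/15)y_C1 − 448/3 = 0  ⇒  y_C1 = -10 or 224/15
2. given y_C1 < 52/5: keep -10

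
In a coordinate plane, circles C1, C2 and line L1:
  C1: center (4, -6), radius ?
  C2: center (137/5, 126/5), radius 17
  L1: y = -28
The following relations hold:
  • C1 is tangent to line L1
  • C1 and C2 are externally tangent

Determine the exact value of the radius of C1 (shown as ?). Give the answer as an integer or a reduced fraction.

22

1. [C1‖L1]  r_C1² − 484 = 0  ⇒  r_C1 = 22 (r>0 drops 1)
2. [ext C1·C2]  r_C1² + 34r_C1 − 1232 = 0  ⇒  r_C1 = 22 (r>0 drops 1)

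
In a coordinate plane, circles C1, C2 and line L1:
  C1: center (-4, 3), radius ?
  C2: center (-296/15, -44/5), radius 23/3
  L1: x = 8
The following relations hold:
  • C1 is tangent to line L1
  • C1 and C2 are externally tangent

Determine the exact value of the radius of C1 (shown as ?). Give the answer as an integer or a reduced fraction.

12

1. [C1‖L1]  r_C1² − 144 = 0  ⇒  r_C1 = 12 (r>0 drops 1)
2. [ext C1·C2]  r_C1² + (46/3)r_C1 − 328 = 0  ⇒  r_C1 = 12 (r>0 drops 1)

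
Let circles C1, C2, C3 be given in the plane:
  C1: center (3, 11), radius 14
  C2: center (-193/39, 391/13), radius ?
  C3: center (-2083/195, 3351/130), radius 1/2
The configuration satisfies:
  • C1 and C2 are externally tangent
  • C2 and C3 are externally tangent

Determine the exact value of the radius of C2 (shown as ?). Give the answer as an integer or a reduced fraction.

20/3

1. [ext C1·C2]  r_C2² + 28r_C2 − 2080/9 = 0  ⇒  r_C2 = 20/3 (r>0 drops 1)
2. [ext C2·C3]  r_C2² + 1r_C2 − 460/9 = 0  ⇒  r_C2 = 20/3 (r>0 drops 1)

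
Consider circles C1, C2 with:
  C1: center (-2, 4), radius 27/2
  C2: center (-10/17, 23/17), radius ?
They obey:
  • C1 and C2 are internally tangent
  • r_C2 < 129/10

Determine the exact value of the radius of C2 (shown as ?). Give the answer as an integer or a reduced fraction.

1. [int C1,C2]  r_C2² − 27r_C2 + 693/4 = 0  ⇒  r_C2 = 21/2 or 33/2
2. given r_C2 < 129/10: keep 21/2

21/2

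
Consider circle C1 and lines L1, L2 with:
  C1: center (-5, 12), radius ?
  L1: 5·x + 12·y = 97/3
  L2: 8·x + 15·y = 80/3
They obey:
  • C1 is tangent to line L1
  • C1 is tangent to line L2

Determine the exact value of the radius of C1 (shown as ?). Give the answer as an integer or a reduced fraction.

20/3

1. [C1‖L1]  r_C1² − 400/9 = 0  ⇒  r_C1 = 20/3 (r>0 drops 1)
2. [C1‖L2]  r_C1² − 400/9 = 0  ⇒  r_C1 = 20/3 (r>0 drops 1)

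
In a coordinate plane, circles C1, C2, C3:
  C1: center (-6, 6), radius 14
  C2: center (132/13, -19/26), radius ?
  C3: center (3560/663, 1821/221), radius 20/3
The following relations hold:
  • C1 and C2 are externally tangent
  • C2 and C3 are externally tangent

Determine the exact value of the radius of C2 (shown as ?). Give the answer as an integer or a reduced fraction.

1. [ext C1·C2]  r_C2² + 28r_C2 − 441/4 = 0  ⇒  r_C2 = 7/2 (r>0 drops 1)
2. [ext C2·C3]  r_C2² + (40/3)r_C2 − 707/12 = 0  ⇒  r_C2 = 7/2 (r>0 drops 1)

7/2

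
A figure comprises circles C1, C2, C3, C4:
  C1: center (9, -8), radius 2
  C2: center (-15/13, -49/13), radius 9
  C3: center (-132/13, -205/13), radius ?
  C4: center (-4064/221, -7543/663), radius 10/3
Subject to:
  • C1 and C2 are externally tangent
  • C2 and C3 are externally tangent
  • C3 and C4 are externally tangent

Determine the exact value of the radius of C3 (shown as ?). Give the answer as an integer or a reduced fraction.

1. [ext C2·C3]  r_C3² + 18r_C3 − 144 = 0  ⇒  r_C3 = 6 (r>0 drops 1)
2. [ext C3·C4]  r_C3² + (20/3)r_C3 − 76 = 0  ⇒  r_C3 = 6 (r>0 drops 1)

6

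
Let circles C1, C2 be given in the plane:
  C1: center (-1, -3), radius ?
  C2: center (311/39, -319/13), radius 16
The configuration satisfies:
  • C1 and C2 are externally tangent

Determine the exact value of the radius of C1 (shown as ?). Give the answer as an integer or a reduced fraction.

22/3

1. [ext C1·C2]  r_C1² + 32r_C1 − 2596/9 = 0  ⇒  r_C1 = 22/3 (r>0 drops 1)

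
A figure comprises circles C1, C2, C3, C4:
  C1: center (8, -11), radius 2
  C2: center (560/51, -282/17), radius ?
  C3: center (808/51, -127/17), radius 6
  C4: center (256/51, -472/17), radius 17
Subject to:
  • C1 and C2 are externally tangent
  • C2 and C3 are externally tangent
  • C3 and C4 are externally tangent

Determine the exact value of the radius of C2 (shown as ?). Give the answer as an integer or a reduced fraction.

1. [ext C1·C2]  r_C2² + 4r_C2 − 325/9 = 0  ⇒  r_C2 = 13/3 (r>0 drops 1)
2. [ext C2·C3]  r_C2² + 12r_C2 − 637/9 = 0  ⇒  r_C2 = 13/3 (r>0 drops 1)

13/3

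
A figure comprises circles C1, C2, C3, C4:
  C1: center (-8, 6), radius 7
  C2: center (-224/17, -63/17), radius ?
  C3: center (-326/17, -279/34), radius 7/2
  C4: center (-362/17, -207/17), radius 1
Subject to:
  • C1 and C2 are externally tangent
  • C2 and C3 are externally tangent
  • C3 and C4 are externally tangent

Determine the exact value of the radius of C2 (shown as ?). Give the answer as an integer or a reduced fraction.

1. [ext C1·C2]  r_C2² + 14r_C2 − 72 = 0  ⇒  r_C2 = 4 (r>0 drops 1)
2. [ext C2·C3]  r_C2² + 7r_C2 − 44 = 0  ⇒  r_C2 = 4 (r>0 drops 1)

4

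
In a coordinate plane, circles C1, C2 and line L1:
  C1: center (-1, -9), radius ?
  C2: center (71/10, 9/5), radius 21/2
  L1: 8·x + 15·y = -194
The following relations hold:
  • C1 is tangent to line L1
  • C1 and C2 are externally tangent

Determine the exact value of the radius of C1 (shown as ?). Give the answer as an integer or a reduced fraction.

1. [C1‖L1]  r_C1² − 9 = 0  ⇒  r_C1 = 3 (r>0 drops 1)
2. [ext C1·C2]  r_C1² + 21r_C1 − 72 = 0  ⇒  r_C1 = 3 (r>0 drops 1)

3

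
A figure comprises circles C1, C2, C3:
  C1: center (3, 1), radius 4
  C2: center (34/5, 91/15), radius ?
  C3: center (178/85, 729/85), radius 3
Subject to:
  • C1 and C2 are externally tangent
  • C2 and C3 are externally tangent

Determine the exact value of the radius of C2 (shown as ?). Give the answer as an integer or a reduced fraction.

1. [ext C1·C2]  r_C2² + 8r_C2 − 217/9 = 0  ⇒  r_C2 = 7/3 (r>0 drops 1)
2. [ext C2·C3]  r_C2² + 6r_C2 − 175/9 = 0  ⇒  r_C2 = 7/3 (r>0 drops 1)

7/3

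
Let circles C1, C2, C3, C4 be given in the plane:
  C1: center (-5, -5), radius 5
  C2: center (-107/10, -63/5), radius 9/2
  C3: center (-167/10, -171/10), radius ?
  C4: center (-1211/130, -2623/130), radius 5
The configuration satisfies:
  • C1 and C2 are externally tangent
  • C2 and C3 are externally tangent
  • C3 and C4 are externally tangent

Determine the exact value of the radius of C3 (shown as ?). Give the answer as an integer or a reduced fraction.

1. [ext C2·C3]  r_C3² + 9r_C3 − 36 = 0  ⇒  r_C3 = 3 (r>0 drops 1)
2. [ext C3·C4]  r_C3² + 10r_C3 − 39 = 0  ⇒  r_C3 = 3 (r>0 drops 1)

3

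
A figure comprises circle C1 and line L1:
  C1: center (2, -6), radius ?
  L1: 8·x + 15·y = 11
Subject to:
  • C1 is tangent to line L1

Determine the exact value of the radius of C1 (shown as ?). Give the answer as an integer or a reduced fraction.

5

1. [C1‖L1]  r_C1² − 25 = 0  ⇒  r_C1 = 5 (r>0 drops 1)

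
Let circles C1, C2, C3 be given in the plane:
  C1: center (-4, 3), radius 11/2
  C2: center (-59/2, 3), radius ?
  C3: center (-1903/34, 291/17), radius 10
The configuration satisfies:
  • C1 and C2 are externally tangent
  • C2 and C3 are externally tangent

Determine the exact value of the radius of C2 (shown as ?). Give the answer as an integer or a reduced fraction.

20

1. [ext C1·C2]  r_C2² + 11r_C2 − 620 = 0  ⇒  r_C2 = 20 (r>0 drops 1)
2. [ext C2·C3]  r_C2² + 20r_C2 − 800 = 0  ⇒  r_C2 = 20 (r>0 drops 1)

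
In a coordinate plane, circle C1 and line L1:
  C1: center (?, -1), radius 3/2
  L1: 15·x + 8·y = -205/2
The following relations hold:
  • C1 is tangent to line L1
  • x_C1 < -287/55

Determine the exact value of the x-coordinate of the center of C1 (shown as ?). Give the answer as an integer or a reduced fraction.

1. [C1‖L1]  x_C1² + (63/5)x_C1 + 184/5 = 0  ⇒  x_C1 = -8 or -23/5
2. given x_C1 < -287/55: keep -8

-8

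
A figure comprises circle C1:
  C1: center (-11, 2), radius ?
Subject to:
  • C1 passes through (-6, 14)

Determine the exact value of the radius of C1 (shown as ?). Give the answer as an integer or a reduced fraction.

1. [C1∋P]  r_C1² − 169 = 0  ⇒  r_C1 = 13 (r>0 drops 1)

13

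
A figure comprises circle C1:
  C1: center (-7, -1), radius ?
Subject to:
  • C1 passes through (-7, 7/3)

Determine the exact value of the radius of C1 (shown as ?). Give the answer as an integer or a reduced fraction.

10/3

1. [C1∋P]  r_C1² − 100/9 = 0  ⇒  r_C1 = 10/3 (r>0 drops 1)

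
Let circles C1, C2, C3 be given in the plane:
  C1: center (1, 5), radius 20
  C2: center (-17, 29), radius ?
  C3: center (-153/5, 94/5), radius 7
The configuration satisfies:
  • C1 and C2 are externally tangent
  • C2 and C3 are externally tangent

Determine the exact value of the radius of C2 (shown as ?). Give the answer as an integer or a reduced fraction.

1. [ext C1·C2]  r_C2² + 40r_C2 − 500 = 0  ⇒  r_C2 = 10 (r>0 drops 1)
2. [ext C2·C3]  r_C2² + 14r_C2 − 240 = 0  ⇒  r_C2 = 10 (r>0 drops 1)

10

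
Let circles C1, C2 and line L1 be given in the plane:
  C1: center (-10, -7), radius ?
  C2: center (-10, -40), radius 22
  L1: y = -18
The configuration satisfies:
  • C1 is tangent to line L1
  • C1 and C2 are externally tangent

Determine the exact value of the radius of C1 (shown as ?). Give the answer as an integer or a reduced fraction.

1. [C1‖L1]  r_C1² − 121 = 0  ⇒  r_C1 = 11 (r>0 drops 1)
2. [ext C1·C2]  r_C1² + 44r_C1 − 605 = 0  ⇒  r_C1 = 11 (r>0 drops 1)

11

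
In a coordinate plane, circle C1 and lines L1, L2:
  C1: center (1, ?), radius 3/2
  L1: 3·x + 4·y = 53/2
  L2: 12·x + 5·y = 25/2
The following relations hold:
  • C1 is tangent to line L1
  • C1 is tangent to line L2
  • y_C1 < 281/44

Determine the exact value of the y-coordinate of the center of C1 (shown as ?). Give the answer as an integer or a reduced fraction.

1. [C1‖L1]  y_C1² − (47/4)y_C1 + 31 = 0  ⇒  y_C1 = 4 or 31/4
2. [C1‖L2]  y_C1² − (1/5)y_C1 − 76/5 = 0  ⇒  y_C1 = -19/5 or 4

4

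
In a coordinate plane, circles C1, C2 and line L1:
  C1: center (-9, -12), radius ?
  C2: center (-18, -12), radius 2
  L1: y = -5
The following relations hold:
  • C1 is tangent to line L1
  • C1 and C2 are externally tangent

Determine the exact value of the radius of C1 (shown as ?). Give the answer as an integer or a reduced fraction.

7

1. [C1‖L1]  r_C1² − 49 = 0  ⇒  r_C1 = 7 (r>0 drops 1)
2. [ext C1·C2]  r_C1² + 4r_C1 − 77 = 0  ⇒  r_C1 = 7 (r>0 drops 1)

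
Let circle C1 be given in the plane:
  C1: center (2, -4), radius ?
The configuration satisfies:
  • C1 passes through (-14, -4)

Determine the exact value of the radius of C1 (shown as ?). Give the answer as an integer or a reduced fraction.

16

1. [C1∋P]  r_C1² − 256 = 0  ⇒  r_C1 = 16 (r>0 drops 1)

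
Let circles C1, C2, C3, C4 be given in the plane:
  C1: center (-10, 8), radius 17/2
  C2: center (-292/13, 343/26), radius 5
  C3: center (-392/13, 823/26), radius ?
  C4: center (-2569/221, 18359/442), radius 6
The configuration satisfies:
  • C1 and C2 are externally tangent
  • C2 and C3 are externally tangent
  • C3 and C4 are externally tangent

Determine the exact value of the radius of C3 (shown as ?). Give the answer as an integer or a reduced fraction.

15

1. [ext C2·C3]  r_C3² + 10r_C3 − 375 = 0  ⇒  r_C3 = 15 (r>0 drops 1)
2. [ext C3·C4]  r_C3² + 12r_C3 − 405 = 0  ⇒  r_C3 = 15 (r>0 drops 1)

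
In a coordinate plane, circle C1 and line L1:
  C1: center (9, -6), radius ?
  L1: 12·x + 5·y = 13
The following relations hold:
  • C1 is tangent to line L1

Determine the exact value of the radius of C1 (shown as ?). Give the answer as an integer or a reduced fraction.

5

1. [C1‖L1]  r_C1² − 25 = 0  ⇒  r_C1 = 5 (r>0 drops 1)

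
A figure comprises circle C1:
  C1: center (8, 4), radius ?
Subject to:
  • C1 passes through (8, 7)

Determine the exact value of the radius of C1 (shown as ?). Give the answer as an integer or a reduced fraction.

3

1. [C1∋P]  r_C1² − 9 = 0  ⇒  r_C1 = 3 (r>0 drops 1)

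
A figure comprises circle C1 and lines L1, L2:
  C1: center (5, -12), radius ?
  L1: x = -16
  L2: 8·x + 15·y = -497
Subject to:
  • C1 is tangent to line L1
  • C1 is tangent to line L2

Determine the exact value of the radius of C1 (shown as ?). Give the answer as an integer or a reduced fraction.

21

1. [C1‖L1]  r_C1² − 441 = 0  ⇒  r_C1 = 21 (r>0 drops 1)
2. [C1‖L2]  r_C1² − 441 = 0  ⇒  r_C1 = 21 (r>0 drops 1)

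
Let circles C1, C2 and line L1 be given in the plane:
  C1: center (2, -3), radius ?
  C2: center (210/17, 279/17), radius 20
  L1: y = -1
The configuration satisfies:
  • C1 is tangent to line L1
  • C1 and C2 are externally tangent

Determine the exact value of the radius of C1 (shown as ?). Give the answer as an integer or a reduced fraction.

2

1. [C1‖L1]  r_C1² − 4 = 0  ⇒  r_C1 = 2 (r>0 drops 1)
2. [ext C1·C2]  r_C1² + 40r_C1 − 84 = 0  ⇒  r_C1 = 2 (r>0 drops 1)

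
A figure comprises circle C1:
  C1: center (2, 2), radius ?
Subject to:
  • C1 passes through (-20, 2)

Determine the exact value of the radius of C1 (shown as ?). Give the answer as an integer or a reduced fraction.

22

1. [C1∋P]  r_C1² − 484 = 0  ⇒  r_C1 = 22 (r>0 drops 1)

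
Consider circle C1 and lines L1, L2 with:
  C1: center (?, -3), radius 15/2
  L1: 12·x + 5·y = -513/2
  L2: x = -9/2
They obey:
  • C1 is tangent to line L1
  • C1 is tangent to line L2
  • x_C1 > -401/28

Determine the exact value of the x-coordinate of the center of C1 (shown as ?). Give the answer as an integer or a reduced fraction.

-12

1. [C1‖L1]  x_C1² + (161/4)x_C1 + 339 = 0  ⇒  x_C1 = -113/4 or -12
2. [C1‖L2]  x_C1² + 9x_C1 − 36 = 0  ⇒  x_C1 = -12 or 3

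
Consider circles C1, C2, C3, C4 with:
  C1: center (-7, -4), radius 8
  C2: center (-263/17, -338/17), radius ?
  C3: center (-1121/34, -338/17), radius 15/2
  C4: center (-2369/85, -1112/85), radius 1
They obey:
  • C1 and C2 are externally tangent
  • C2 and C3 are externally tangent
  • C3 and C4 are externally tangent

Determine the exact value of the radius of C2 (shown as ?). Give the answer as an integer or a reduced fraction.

10

1. [ext C1·C2]  r_C2² + 16r_C2 − 260 = 0  ⇒  r_C2 = 10 (r>0 drops 1)
2. [ext C2·C3]  r_C2² + 15r_C2 − 250 = 0  ⇒  r_C2 = 10 (r>0 drops 1)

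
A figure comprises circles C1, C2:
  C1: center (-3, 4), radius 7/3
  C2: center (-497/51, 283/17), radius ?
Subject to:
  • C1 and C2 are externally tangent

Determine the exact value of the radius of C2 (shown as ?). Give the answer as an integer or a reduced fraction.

12

1. [ext C1·C2]  r_C2² + (14/3)r_C2 − 200 = 0  ⇒  r_C2 = 12 (r>0 drops 1)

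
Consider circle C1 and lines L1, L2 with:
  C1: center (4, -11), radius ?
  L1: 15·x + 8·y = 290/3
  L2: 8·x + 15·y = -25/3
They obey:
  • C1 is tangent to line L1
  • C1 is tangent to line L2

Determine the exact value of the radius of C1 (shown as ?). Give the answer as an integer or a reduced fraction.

1. [C1‖L1]  r_C1² − 484/9 = 0  ⇒  r_C1 = 22/3 (r>0 drops 1)
2. [C1‖L2]  r_C1² − 484/9 = 0  ⇒  r_C1 = 22/3 (r>0 drops 1)

22/3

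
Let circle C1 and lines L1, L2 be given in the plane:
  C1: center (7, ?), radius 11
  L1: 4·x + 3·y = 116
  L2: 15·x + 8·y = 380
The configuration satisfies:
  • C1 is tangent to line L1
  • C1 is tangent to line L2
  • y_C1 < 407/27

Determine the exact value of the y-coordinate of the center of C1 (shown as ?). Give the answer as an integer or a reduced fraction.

1. [C1‖L1]  y_C1² − (176/3)y_C1 + 1573/3 = 0  ⇒  y_C1 = 11 or 143/3
2. [C1‖L2]  y_C1² − (275/4)y_C1 + 2541/4 = 0  ⇒  y_C1 = 11 or 231/4

11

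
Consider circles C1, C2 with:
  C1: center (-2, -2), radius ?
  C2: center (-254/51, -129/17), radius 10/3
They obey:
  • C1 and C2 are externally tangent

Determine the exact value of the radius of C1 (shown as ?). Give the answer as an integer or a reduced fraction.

3

1. [ext C1·C2]  r_C1² + (20/3)r_C1 − 29 = 0  ⇒  r_C1 = 3 (r>0 drops 1)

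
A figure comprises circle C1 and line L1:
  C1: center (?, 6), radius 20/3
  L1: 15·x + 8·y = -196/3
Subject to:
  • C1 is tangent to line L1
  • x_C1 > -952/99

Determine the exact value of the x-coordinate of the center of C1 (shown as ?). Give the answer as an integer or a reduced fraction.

1. [C1‖L1]  x_C1² + (136/9)x_C1 = 0  ⇒  x_C1 = -136/9 or 0
2. given x_C1 > -952/99: keep 0

0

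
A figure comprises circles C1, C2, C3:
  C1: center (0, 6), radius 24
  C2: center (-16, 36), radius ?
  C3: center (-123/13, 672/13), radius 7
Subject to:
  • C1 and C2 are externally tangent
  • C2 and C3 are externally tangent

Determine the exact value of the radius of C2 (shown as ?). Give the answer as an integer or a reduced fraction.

1. [ext C1·C2]  r_C2² + 48r_C2 − 580 = 0  ⇒  r_C2 = 10 (r>0 drops 1)
2. [ext C2·C3]  r_C2² + 14r_C2 − 240 = 0  ⇒  r_C2 = 10 (r>0 drops 1)

10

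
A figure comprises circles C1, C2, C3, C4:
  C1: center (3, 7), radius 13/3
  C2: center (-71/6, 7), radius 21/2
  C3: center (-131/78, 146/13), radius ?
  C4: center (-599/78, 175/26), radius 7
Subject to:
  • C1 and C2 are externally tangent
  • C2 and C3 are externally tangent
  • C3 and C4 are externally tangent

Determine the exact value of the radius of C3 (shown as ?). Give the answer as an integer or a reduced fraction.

1. [ext C2·C3]  r_C3² + 21r_C3 − 43/4 = 0  ⇒  r_C3 = 1/2 (r>0 drops 1)
2. [ext C3·C4]  r_C3² + 14r_C3 − 29/4 = 0  ⇒  r_C3 = 1/2 (r>0 drops 1)

1/2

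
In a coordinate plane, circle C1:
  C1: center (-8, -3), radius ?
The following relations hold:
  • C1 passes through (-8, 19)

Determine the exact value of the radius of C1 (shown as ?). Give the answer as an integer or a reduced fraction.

22

1. [C1∋P]  r_C1² − 484 = 0  ⇒  r_C1 = 22 (r>0 drops 1)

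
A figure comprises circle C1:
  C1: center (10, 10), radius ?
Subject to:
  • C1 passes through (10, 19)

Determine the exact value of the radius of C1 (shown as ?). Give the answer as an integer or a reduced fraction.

9

1. [C1∋P]  r_C1² − 81 = 0  ⇒  r_C1 = 9 (r>0 drops 1)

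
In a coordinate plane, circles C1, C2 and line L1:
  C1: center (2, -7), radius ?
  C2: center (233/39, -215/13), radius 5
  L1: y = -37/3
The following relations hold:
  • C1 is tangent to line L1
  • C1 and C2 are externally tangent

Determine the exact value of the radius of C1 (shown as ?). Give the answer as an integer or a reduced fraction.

16/3

1. [C1‖L1]  r_C1² − 256/9 = 0  ⇒  r_C1 = 16/3 (r>0 drops 1)
2. [ext C1·C2]  r_C1² + 10r_C1 − 736/9 = 0  ⇒  r_C1 = 16/3 (r>0 drops 1)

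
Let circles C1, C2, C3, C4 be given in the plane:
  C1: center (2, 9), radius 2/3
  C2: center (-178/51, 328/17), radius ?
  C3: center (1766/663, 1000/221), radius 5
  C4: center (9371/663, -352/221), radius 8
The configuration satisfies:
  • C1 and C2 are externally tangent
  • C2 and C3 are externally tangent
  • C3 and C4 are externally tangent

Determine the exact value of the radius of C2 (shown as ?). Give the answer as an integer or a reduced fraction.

11

1. [ext C1·C2]  r_C2² + (4/3)r_C2 − 407/3 = 0  ⇒  r_C2 = 11 (r>0 drops 1)
2. [ext C2·C3]  r_C2² + 10r_C2 − 231 = 0  ⇒  r_C2 = 11 (r>0 drops 1)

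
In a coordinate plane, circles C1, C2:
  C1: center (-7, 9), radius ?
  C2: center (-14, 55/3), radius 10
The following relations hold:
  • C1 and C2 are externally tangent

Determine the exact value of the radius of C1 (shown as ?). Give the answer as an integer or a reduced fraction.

1. [ext C1·C2]  r_C1² + 20r_C1 − 325/9 = 0  ⇒  r_C1 = 5/3 (r>0 drops 1)

5/3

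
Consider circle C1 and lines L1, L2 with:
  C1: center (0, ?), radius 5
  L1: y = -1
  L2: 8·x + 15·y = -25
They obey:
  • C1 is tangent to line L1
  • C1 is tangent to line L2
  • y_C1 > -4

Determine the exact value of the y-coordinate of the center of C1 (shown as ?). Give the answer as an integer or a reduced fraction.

4

1. [C1‖L1]  y_C1² + 2y_C1 − 24 = 0  ⇒  y_C1 = -6 or 4
2. [C1‖L2]  y_C1² + (10/3)y_C1 − 88/3 = 0  ⇒  y_C1 = -22/3 or 4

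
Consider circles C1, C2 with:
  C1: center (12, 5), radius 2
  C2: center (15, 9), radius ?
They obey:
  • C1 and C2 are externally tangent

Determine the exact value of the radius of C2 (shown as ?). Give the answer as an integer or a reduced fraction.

1. [ext C1·C2]  r_C2² + 4r_C2 − 21 = 0  ⇒  r_C2 = 3 (r>0 drops 1)

3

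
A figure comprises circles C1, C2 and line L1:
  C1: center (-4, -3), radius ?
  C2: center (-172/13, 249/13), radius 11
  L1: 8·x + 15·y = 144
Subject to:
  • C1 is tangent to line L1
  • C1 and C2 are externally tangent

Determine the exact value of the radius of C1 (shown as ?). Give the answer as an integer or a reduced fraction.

1. [C1‖L1]  r_C1² − 169 = 0  ⇒  r_C1 = 13 (r>0 drops 1)
2. [ext C1·C2]  r_C1² + 22r_C1 − 455 = 0  ⇒  r_C1 = 13 (r>0 drops 1)

13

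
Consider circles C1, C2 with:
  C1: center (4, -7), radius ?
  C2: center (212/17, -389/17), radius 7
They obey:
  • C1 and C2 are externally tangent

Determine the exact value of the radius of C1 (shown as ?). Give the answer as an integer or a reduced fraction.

11

1. [ext C1·C2]  r_C1² + 14r_C1 − 275 = 0  ⇒  r_C1 = 11 (r>0 drops 1)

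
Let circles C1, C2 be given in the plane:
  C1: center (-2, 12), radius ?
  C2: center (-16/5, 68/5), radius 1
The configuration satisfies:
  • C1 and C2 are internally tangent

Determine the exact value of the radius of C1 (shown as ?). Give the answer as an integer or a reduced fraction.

1. [int C1,C2]  r_C1² − 2r_C1 − 3 = 0  ⇒  r_C1 = 3 (r>0 drops 1)

3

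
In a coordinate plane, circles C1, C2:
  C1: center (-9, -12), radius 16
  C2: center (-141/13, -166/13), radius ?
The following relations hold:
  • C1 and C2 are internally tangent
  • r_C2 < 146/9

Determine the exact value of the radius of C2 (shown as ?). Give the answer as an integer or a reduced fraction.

14

1. [int C1,C2]  r_C2² − 32r_C2 + 252 = 0  ⇒  r_C2 = 14 or 18
2. given r_C2 < 146/9: keep 14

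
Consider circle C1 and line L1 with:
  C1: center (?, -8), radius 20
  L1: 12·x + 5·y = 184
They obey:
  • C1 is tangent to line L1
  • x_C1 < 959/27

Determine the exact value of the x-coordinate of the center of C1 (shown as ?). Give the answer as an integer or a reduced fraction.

1. [C1‖L1]  x_C1² − (112/3)x_C1 − 121 = 0  ⇒  x_C1 = -3 or 121/3
2. given x_C1 < 959/27: keep -3

-3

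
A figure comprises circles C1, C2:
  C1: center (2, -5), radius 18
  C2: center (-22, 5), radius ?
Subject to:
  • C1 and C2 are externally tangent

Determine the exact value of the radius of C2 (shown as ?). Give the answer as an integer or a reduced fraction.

1. [ext C1·C2]  r_C2² + 36r_C2 − 352 = 0  ⇒  r_C2 = 8 (r>0 drops 1)

8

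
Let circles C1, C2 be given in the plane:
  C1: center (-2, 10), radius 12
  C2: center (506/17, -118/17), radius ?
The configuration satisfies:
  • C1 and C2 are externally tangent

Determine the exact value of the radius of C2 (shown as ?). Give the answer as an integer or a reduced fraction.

1. [ext C1·C2]  r_C2² + 24r_C2 − 1152 = 0  ⇒  r_C2 = 24 (r>0 drops 1)

24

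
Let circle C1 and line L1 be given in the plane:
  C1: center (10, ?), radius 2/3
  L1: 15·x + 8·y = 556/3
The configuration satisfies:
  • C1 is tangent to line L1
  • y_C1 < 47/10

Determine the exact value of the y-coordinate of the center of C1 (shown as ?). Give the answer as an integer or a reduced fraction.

1. [C1‖L1]  y_C1² − (53/6)y_C1 + 35/2 = 0  ⇒  y_C1 = 3 or 35/6
2. given y_C1 < 47/10: keep 3

3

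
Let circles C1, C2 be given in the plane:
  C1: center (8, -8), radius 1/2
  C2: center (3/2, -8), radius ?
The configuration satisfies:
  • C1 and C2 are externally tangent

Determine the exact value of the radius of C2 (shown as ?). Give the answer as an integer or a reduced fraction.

6

1. [ext C1·C2]  r_C2² + 1r_C2 − 42 = 0  ⇒  r_C2 = 6 (r>0 drops 1)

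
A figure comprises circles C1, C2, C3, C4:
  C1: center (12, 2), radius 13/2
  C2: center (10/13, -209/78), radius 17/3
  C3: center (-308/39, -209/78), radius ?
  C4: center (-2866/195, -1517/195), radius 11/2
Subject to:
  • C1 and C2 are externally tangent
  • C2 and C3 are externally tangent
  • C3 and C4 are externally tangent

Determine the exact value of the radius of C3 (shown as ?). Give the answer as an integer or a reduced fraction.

3

1. [ext C2·C3]  r_C3² + (34/3)r_C3 − 43 = 0  ⇒  r_C3 = 3 (r>0 drops 1)
2. [ext C3·C4]  r_C3² + 11r_C3 − 42 = 0  ⇒  r_C3 = 3 (r>0 drops 1)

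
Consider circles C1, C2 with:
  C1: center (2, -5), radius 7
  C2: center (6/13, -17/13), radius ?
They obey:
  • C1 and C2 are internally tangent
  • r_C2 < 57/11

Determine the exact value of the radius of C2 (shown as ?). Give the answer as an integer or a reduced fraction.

1. [int C1,C2]  r_C2² − 14r_C2 + 33 = 0  ⇒  r_C2 = 3 or 11
2. given r_C2 < 57/11: keep 3

3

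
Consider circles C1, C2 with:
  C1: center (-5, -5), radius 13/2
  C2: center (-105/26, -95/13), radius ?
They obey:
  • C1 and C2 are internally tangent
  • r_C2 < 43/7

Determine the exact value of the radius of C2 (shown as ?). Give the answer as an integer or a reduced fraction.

4

1. [int C1,C2]  r_C2² − 13r_C2 + 36 = 0  ⇒  r_C2 = 4 or 9
2. given r_C2 < 43/7: keep 4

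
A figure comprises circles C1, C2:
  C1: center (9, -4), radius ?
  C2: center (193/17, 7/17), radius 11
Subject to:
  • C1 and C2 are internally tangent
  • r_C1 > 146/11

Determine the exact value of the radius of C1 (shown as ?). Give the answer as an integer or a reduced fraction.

1. [int C1,C2]  r_C1² − 22r_C1 + 96 = 0  ⇒  r_C1 = 6 or 16
2. given r_C1 > 146/11: keep 16

16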